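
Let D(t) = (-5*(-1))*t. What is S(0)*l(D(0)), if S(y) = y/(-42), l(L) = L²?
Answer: 0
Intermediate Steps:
D(t) = 5*t
S(y) = -y/42 (S(y) = y*(-1/42) = -y/42)
S(0)*l(D(0)) = (-1/42*0)*(5*0)² = 0*0² = 0*0 = 0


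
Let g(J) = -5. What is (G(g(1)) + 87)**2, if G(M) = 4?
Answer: 8281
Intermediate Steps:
(G(g(1)) + 87)**2 = (4 + 87)**2 = 91**2 = 8281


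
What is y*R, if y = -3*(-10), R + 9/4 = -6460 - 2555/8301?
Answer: -1072913845/5534 ≈ -1.9388e+5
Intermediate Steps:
R = -214582769/33204 (R = -9/4 + (-6460 - 2555/8301) = -9/4 - 53627015/8301 = -214582769/33204 ≈ -6462.6)
y = 30
y*R = 30*(-214582769/33204) = -1072913845/5534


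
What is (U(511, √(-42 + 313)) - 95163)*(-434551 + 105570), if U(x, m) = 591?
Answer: 31112391132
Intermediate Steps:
(U(511, √(-42 + 313)) - 95163)*(-434551 + 105570) = (591 - 95163)*(-434551 + 105570) = -94572*(-328981) = 31112391132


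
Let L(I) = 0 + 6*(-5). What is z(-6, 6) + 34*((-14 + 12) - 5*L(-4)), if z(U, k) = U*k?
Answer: 4996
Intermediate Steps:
L(I) = -30 (L(I) = 0 - 30 = -30)
z(-6, 6) + 34*((-14 + 12) - 5*L(-4)) = -6*6 + 34*((-14 + 12) - 5*(-30)) = -36 + 34*(-2 + 150) = -36 + 34*148 = -36 + 5032 = 4996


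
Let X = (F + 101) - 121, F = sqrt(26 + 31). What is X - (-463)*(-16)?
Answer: -7428 + sqrt(57) ≈ -7420.5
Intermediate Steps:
F = sqrt(57) ≈ 7.5498
X = -20 + sqrt(57) (X = (sqrt(57) + 101) - 121 = (101 + sqrt(57)) - 121 = -20 + sqrt(57) ≈ -12.450)
X - (-463)*(-16) = (-20 + sqrt(57)) - (-463)*(-16) = (-20 + sqrt(57)) - 463*16 = (-20 + sqrt(57)) - 7408 = -7428 + sqrt(57)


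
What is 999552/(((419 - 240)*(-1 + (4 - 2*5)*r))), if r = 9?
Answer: -999552/9845 ≈ -101.53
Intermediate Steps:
999552/(((419 - 240)*(-1 + (4 - 2*5)*r))) = 999552/(((419 - 240)*(-1 + (4 - 2*5)*9))) = 999552/((179*(-1 + (4 - 10)*9))) = 999552/((179*(-1 - 6*9))) = 999552/((179*(-1 - 54))) = 999552/((179*(-55))) = 999552/(-9845) = 999552*(-1/9845) = -999552/9845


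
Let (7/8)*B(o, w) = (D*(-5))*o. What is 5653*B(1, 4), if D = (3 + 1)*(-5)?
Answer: 4522400/7 ≈ 6.4606e+5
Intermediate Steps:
D = -20 (D = 4*(-5) = -20)
B(o, w) = 800*o/7 (B(o, w) = 8*((-20*(-5))*o)/7 = 8*(100*o)/7 = 800*o/7)
5653*B(1, 4) = 5653*((800/7)*1) = 5653*(800/7) = 4522400/7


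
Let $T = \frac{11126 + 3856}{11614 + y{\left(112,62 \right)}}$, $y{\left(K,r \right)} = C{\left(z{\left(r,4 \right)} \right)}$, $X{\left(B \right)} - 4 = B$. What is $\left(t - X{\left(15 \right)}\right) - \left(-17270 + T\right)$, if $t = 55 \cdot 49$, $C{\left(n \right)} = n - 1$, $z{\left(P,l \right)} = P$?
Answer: $\frac{232854568}{11675} \approx 19945.0$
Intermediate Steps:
$X{\left(B \right)} = 4 + B$
$C{\left(n \right)} = -1 + n$ ($C{\left(n \right)} = n - 1 = -1 + n$)
$y{\left(K,r \right)} = -1 + r$
$T = \frac{14982}{11675}$ ($T = \frac{11126 + 3856}{11614 + \left(-1 + 62\right)} = \frac{14982}{11614 + 61} = \frac{14982}{11675} \approx 1.2833$)
$t = 2695$
$\left(t - X{\left(15 \right)}\right) - \left(-17270 + T\right) = \left(2695 - \left(4 + 15\right)\right) - \left(-17270 + \frac{14982}{11675}\right) = \left(2695 - 19\right) - - \frac{201612268}{11675} = \left(2695 - 19\right) + \frac{201612268}{11675} = 2676 + \frac{201612268}{11675} = \frac{232854568}{11675}$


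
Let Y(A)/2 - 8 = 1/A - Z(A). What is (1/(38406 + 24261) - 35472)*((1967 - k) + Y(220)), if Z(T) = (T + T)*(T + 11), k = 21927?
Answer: 54583091998264897/6893370 ≈ 7.9182e+9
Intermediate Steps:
Z(T) = 2*T*(11 + T) (Z(T) = (2*T)*(11 + T) = 2*T*(11 + T))
Y(A) = 16 + 2/A - 4*A*(11 + A) (Y(A) = 16 + 2*(1/A - 2*A*(11 + A)) = 16 + (2/A - 4*A*(11 + A)) = 16 + 2/A - 4*A*(11 + A))
(1/(38406 + 24261) - 35472)*((1967 - k) + Y(220)) = (1/(38406 + 24261) - 35472)*((1967 - 1*21927) + 2*(1 + 2*220*(4 - 1*220*(11 + 220)))/220) = (1/62667 - 35472)*((1967 - 21927) + 2*(1/220)*(1 + 2*220*(4 - 1*220*231))) = (1/62667 - 35472)*(-19960 + 2*(1/220)*(1 + 2*220*(4 - 50820))) = -2222923823*(-19960 + 2*(1/220)*(1 + 2*220*(-50816)))/62667 = -2222923823*(-19960 + 2*(1/220)*(1 - 22359040))/62667 = -2222923823*(-19960 + 2*(1/220)*(-22359039))/62667 = -2222923823*(-19960 - 22359039/110)/62667 = -2222923823/62667*(-24554639/110) = 54583091998264897/6893370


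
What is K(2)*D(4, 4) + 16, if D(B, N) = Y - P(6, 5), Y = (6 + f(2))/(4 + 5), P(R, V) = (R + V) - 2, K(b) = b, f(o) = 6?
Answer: ⅔ ≈ 0.66667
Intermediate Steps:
P(R, V) = -2 + R + V
Y = 4/3 (Y = (6 + 6)/(4 + 5) = 12/9 = 12*(⅑) = 4/3 ≈ 1.3333)
D(B, N) = -23/3 (D(B, N) = 4/3 - (-2 + 6 + 5) = 4/3 - 1*9 = 4/3 - 9 = -23/3)
K(2)*D(4, 4) + 16 = 2*(-23/3) + 16 = -46/3 + 16 = ⅔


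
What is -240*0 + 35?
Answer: 35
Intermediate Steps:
-240*0 + 35 = -24*0 + 35 = 0 + 35 = 35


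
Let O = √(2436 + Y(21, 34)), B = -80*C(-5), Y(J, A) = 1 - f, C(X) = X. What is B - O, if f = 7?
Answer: 400 - 9*√30 ≈ 350.71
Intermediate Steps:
Y(J, A) = -6 (Y(J, A) = 1 - 1*7 = 1 - 7 = -6)
B = 400 (B = -80*(-5) = 400)
O = 9*√30 (O = √(2436 - 6) = √2430 = 9*√30 ≈ 49.295)
B - O = 400 - 9*√30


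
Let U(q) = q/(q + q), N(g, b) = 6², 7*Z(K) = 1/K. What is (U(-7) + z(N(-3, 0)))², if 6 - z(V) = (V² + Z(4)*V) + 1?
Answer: 327067225/196 ≈ 1.6687e+6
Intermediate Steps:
Z(K) = 1/(7*K)
N(g, b) = 36
z(V) = 5 - V² - V/28 (z(V) = 6 - ((V² + ((⅐)/4)*V) + 1) = 6 - ((V² + ((⅐)*(¼))*V) + 1) = 6 - ((V² + V/28) + 1) = 6 - (1 + V² + V/28) = 6 + (-1 - V² - V/28) = 5 - V² - V/28)
U(q) = ½ (U(q) = q/((2*q)) = (1/(2*q))*q = ½)
(U(-7) + z(N(-3, 0)))² = (½ + (5 - 1*36² - 1/28*36))² = (½ + (5 - 1*1296 - 9/7))² = (½ + (5 - 1296 - 9/7))² = (½ - 9046/7)² = (-18085/14)² = 327067225/196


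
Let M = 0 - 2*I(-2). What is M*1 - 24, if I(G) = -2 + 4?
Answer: -28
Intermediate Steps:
I(G) = 2
M = -4 (M = 0 - 2*2 = 0 - 4 = -4)
M*1 - 24 = -4*1 - 24 = -4 - 24 = -28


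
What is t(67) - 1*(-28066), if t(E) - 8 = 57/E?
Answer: 1881015/67 ≈ 28075.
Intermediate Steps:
t(E) = 8 + 57/E
t(67) - 1*(-28066) = (8 + 57/67) - 1*(-28066) = (8 + 57*(1/67)) + 28066 = (8 + 57/67) + 28066 = 593/67 + 28066 = 1881015/67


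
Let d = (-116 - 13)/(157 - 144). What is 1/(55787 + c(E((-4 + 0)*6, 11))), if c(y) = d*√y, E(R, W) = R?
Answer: 9428003/525960402745 + 3354*I*√6/525960402745 ≈ 1.7925e-5 + 1.562e-8*I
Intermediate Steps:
d = -129/13 ≈ -9.9231
c(y) = -129*√y/13
1/(55787 + c(E((-4 + 0)*6, 11))) = 1/(55787 - 129*√6*√(-4 + 0)/13) = 1/(55787 - 129*2*I*√6/13) = 1/(55787 - 258*I*√6/13)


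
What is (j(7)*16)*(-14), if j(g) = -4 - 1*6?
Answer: 2240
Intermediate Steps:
j(g) = -10 (j(g) = -4 - 6 = -10)
(j(7)*16)*(-14) = -10*16*(-14) = -160*(-14) = 2240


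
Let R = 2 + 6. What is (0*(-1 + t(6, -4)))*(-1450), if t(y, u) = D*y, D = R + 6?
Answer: 0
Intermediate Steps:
R = 8
D = 14 (D = 8 + 6 = 14)
t(y, u) = 14*y
(0*(-1 + t(6, -4)))*(-1450) = (0*(-1 + 14*6))*(-1450) = (0*(-1 + 84))*(-1450) = (0*83)*(-1450) = 0*(-1450) = 0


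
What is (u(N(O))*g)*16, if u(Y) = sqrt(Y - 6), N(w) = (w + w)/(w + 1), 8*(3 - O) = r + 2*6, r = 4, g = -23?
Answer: -368*I*sqrt(5) ≈ -822.87*I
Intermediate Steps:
O = 1 (O = 3 - (4 + 2*6)/8 = 3 - (4 + 12)/8 = 3 - 1/8*16 = 3 - 2 = 1)
N(w) = 2*w/(1 + w) (N(w) = (2*w)/(1 + w) = 2*w/(1 + w))
u(Y) = sqrt(-6 + Y)
(u(N(O))*g)*16 = (sqrt(-6 + 2*1/(1 + 1))*(-23))*16 = (sqrt(-6 + 2*1/2)*(-23))*16 = (sqrt(-6 + 2*1*(1/2))*(-23))*16 = (sqrt(-6 + 1)*(-23))*16 = (sqrt(-5)*(-23))*16 = ((I*sqrt(5))*(-23))*16 = -23*I*sqrt(5)*16 = -368*I*sqrt(5)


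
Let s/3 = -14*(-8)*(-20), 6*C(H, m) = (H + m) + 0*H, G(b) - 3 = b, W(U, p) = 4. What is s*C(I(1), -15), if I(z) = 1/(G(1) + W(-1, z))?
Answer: 16660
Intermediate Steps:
G(b) = 3 + b
I(z) = 1/8 (I(z) = 1/((3 + 1) + 4) = 1/(4 + 4) = 1/8)
C(H, m) = H/6 + m/6 (C(H, m) = ((H + m) + 0*H)/6 = ((H + m) + 0)/6 = (H + m)/6 = H/6 + m/6)
s = -6720 (s = 3*(-14*(-8)*(-20)) = 3*(112*(-20)) = 3*(-2240) = -6720)
s*C(I(1), -15) = -6720*((1/6)*(1/8) + (1/6)*(-15)) = -6720*(1/48 - 5/2) = -6720*(-119/48) = 16660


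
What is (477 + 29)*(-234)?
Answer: -118404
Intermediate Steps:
(477 + 29)*(-234) = 506*(-234) = -118404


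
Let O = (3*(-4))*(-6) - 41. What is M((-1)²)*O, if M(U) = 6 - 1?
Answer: 155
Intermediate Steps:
O = 31 (O = -12*(-6) - 41 = 72 - 41 = 31)
M(U) = 5
M((-1)²)*O = 5*31 = 155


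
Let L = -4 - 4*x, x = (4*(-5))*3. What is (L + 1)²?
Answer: 56169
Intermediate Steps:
x = -60 (x = -20*3 = -60)
L = 236 (L = -4 - 4*(-60) = -4 + 240 = 236)
(L + 1)² = (236 + 1)² = 237² = 56169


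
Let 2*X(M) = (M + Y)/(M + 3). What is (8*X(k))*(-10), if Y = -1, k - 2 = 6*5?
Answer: -248/7 ≈ -35.429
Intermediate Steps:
k = 32 (k = 2 + 6*5 = 2 + 30 = 32)
X(M) = (-1 + M)/(2*(3 + M)) (X(M) = ((M - 1)/(M + 3))/2 = ((-1 + M)/(3 + M))/2 = (-1 + M)/(2*(3 + M)))
(8*X(k))*(-10) = (8*((-1 + 32)/(2*(3 + 32))))*(-10) = (8*((1/2)*31/35))*(-10) = (8*((1/2)*(1/35)*31))*(-10) = (8*(31/70))*(-10) = (124/35)*(-10) = -248/7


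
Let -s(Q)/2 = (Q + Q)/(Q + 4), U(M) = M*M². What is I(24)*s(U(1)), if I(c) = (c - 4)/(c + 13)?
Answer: -16/37 ≈ -0.43243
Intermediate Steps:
I(c) = (-4 + c)/(13 + c)
U(M) = M³
s(Q) = -4*Q/(4 + Q) (s(Q) = -2*(Q + Q)/(Q + 4) = -2*2*Q/(4 + Q) = -4*Q/(4 + Q))
I(24)*s(U(1)) = ((-4 + 24)/(13 + 24))*(-4*1³/(4 + 1³)) = (20/37)*(-4*1/(4 + 1)) = ((1/37)*20)*(-4*1/5) = 20*(-4*1*⅕)/37 = (20/37)*(-⅘) = -16/37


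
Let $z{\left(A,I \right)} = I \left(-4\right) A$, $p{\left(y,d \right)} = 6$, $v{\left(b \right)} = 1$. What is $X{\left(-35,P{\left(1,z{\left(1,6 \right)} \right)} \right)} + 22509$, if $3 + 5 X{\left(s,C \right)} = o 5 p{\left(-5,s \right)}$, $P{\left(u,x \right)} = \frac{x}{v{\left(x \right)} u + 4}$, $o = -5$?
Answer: $\frac{112392}{5} \approx 22478.0$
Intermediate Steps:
$z{\left(A,I \right)} = - 4 A I$ ($z{\left(A,I \right)} = - 4 I A = - 4 A I$)
$P{\left(u,x \right)} = \frac{x}{4 + u}$ ($P{\left(u,x \right)} = \frac{x}{1 u + 4} = \frac{x}{u + 4} = \frac{x}{4 + u}$)
$X{\left(s,C \right)} = - \frac{153}{5}$ ($X{\left(s,C \right)} = - \frac{3}{5} + \frac{\left(-5\right) 5 \cdot 6}{5} = - \frac{3}{5} + \frac{\left(-25\right) 6}{5} = - \frac{3}{5} + \frac{1}{5} \left(-150\right) = - \frac{3}{5} - 30 = - \frac{153}{5}$)
$X{\left(-35,P{\left(1,z{\left(1,6 \right)} \right)} \right)} + 22509 = - \frac{153}{5} + 22509 = \frac{112392}{5}$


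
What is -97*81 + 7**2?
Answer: -7808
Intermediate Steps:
-97*81 + 7**2 = -7857 + 49 = -7808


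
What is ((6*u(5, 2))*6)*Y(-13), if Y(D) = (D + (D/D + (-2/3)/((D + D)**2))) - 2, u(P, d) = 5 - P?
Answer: 0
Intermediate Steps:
Y(D) = -1 + D - 1/(6*D**2) (Y(D) = (D + (1 + (-2*1/3)/((2*D)**2))) - 2 = (D + (1 - 2*1/(4*D**2)/3)) - 2 = (D + (1 - 1/(6*D**2))) - 2 = (1 + D - 1/(6*D**2)) - 2 = -1 + D - 1/(6*D**2))
((6*u(5, 2))*6)*Y(-13) = ((6*(5 - 1*5))*6)*(-1 - 13 - 1/6/(-13)**2) = ((6*(5 - 5))*6)*(-1 - 13 - 1/6*1/169) = ((6*0)*6)*(-1 - 13 - 1/1014) = (0*6)*(-14197/1014) = 0*(-14197/1014) = 0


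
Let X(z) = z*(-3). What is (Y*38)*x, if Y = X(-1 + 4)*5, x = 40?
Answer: -68400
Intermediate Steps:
X(z) = -3*z
Y = -45 (Y = -3*(-1 + 4)*5 = -3*3*5 = -9*5 = -45)
(Y*38)*x = -45*38*40 = -1710*40 = -68400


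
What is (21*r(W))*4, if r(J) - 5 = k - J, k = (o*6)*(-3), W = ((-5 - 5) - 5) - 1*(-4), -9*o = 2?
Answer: 1680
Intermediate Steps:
o = -2/9 (o = -⅑*2 = -2/9 ≈ -0.22222)
W = -11 (W = (-10 - 5) + 4 = -15 + 4 = -11)
k = 4 (k = -2/9*6*(-3) = -4/3*(-3) = 4)
r(J) = 9 - J (r(J) = 5 + (4 - J) = 9 - J)
(21*r(W))*4 = (21*(9 - 1*(-11)))*4 = (21*(9 + 11))*4 = (21*20)*4 = 420*4 = 1680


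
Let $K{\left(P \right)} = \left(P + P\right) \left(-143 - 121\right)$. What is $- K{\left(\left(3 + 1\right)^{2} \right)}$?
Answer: $8448$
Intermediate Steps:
$K{\left(P \right)} = - 528 P$ ($K{\left(P \right)} = 2 P \left(-264\right) = - 528 P$)
$- K{\left(\left(3 + 1\right)^{2} \right)} = - \left(-528\right) \left(3 + 1\right)^{2} = - \left(-528\right) 4^{2} = - \left(-528\right) 16 = \left(-1\right) \left(-8448\right) = 8448$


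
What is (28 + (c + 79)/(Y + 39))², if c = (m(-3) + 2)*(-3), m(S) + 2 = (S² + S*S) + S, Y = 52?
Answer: 6666724/8281 ≈ 805.06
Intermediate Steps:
m(S) = -2 + S + 2*S² (m(S) = -2 + ((S² + S*S) + S) = -2 + ((S² + S²) + S) = -2 + (2*S² + S) = -2 + (S + 2*S²) = -2 + S + 2*S²)
c = -45 (c = ((-2 - 3 + 2*(-3)²) + 2)*(-3) = ((-2 - 3 + 2*9) + 2)*(-3) = ((-2 - 3 + 18) + 2)*(-3) = (13 + 2)*(-3) = 15*(-3) = -45)
(28 + (c + 79)/(Y + 39))² = (28 + (-45 + 79)/(52 + 39))² = (28 + 34/91)² = (2582/91)² = 6666724/8281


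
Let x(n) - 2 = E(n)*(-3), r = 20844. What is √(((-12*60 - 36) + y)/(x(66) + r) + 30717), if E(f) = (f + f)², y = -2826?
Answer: 6*√210666815071/15713 ≈ 175.26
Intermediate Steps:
E(f) = 4*f² (E(f) = (2*f)² = 4*f²)
x(n) = 2 - 12*n² (x(n) = 2 + (4*n²)*(-3) = 2 - 12*n²)
√(((-12*60 - 36) + y)/(x(66) + r) + 30717) = √(((-12*60 - 36) - 2826)/((2 - 12*66²) + 20844) + 30717) = √(((-720 - 36) - 2826)/((2 - 12*4356) + 20844) + 30717) = √((-756 - 2826)/((2 - 52272) + 20844) + 30717) = √(-3582/(-52270 + 20844) + 30717) = √(-3582/(-31426) + 30717) = √(-3582*(-1/31426) + 30717) = √(1791/15713 + 30717) = √(482658012/15713) = 6*√210666815071/15713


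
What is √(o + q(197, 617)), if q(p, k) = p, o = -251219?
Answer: I*√251022 ≈ 501.02*I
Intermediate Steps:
√(o + q(197, 617)) = √(-251219 + 197) = √(-251022) = I*√251022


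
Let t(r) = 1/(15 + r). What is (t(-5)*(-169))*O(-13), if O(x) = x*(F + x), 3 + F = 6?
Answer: -2197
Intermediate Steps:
F = 3 (F = -3 + 6 = 3)
O(x) = x*(3 + x)
(t(-5)*(-169))*O(-13) = (-169/(15 - 5))*(-13*(3 - 13)) = (-169/10)*(-13*(-10)) = ((⅒)*(-169))*130 = -169/10*130 = -2197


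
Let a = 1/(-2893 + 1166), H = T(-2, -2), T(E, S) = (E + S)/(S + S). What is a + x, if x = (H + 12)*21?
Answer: 471470/1727 ≈ 273.00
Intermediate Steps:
T(E, S) = (E + S)/(2*S) (T(E, S) = (E + S)/((2*S)) = (E + S)*(1/(2*S)) = (E + S)/(2*S))
H = 1 (H = (1/2)*(-2 - 2)/(-2) = (1/2)*(-1/2)*(-4) = 1)
x = 273 (x = (1 + 12)*21 = 13*21 = 273)
a = -1/1727 (a = 1/(-1727) = -1/1727 ≈ -0.00057904)
a + x = -1/1727 + 273 = 471470/1727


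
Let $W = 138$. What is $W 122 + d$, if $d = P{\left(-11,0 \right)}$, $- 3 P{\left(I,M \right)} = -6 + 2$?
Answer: $\frac{50512}{3} \approx 16837.0$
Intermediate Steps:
$P{\left(I,M \right)} = \frac{4}{3}$ ($P{\left(I,M \right)} = - \frac{-6 + 2}{3} = \left(- \frac{1}{3}\right) \left(-4\right) = \frac{4}{3}$)
$d = \frac{4}{3} \approx 1.3333$
$W 122 + d = 138 \cdot 122 + \frac{4}{3} = 16836 + \frac{4}{3} = \frac{50512}{3}$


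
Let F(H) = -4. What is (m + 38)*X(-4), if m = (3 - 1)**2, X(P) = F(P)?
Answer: -168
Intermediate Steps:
X(P) = -4
m = 4 (m = 2**2 = 4)
(m + 38)*X(-4) = (4 + 38)*(-4) = 42*(-4) = -168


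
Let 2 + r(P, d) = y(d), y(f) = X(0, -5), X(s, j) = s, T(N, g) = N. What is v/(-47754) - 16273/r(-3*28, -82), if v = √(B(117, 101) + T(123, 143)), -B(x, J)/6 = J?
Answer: 16273/2 - I*√483/47754 ≈ 8136.5 - 0.00046022*I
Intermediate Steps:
B(x, J) = -6*J
y(f) = 0
r(P, d) = -2 (r(P, d) = -2 + 0 = -2)
v = I*√483 (v = √(-6*101 + 123) = √(-606 + 123) = √(-483) = I*√483 ≈ 21.977*I)
v/(-47754) - 16273/r(-3*28, -82) = (I*√483)/(-47754) - 16273/(-2) = (I*√483)*(-1/47754) - 16273*(-½) = -I*√483/47754 + 16273/2 = 16273/2 - I*√483/47754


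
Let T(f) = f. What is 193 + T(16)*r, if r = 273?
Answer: 4561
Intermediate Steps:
193 + T(16)*r = 193 + 16*273 = 193 + 4368 = 4561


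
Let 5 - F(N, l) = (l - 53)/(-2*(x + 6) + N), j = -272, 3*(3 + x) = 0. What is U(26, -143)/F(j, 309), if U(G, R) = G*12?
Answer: 43368/823 ≈ 52.695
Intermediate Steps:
x = -3 (x = -3 + (1/3)*0 = -3 + 0 = -3)
U(G, R) = 12*G
F(N, l) = 5 - (-53 + l)/(-6 + N) (F(N, l) = 5 - (l - 53)/(-2*(-3 + 6) + N) = 5 - (-53 + l)/(-2*3 + N) = 5 - (-53 + l)/(-6 + N))
U(26, -143)/F(j, 309) = (12*26)/(((23 - 1*309 + 5*(-272))/(-6 - 272))) = 312/(((23 - 309 - 1360)/(-278))) = 312/((-1/278*(-1646))) = 312/(823/139) = 312*(139/823) = 43368/823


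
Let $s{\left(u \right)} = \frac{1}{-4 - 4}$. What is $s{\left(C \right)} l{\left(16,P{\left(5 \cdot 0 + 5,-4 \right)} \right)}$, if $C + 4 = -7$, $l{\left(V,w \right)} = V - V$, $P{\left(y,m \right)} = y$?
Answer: $0$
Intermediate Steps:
$l{\left(V,w \right)} = 0$
$C = -11$ ($C = -4 - 7 = -11$)
$s{\left(u \right)} = - \frac{1}{8}$ ($s{\left(u \right)} = \frac{1}{-8} = - \frac{1}{8}$)
$s{\left(C \right)} l{\left(16,P{\left(5 \cdot 0 + 5,-4 \right)} \right)} = \left(- \frac{1}{8}\right) 0 = 0$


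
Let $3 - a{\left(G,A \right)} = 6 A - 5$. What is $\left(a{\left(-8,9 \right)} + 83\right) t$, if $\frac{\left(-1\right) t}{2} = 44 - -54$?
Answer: $-7252$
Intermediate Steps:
$a{\left(G,A \right)} = 8 - 6 A$ ($a{\left(G,A \right)} = 3 - \left(6 A - 5\right) = 3 - \left(-5 + 6 A\right) = 8 - 6 A$)
$t = -196$ ($t = - 2 \left(44 - -54\right) = - 2 \left(44 + 54\right) = \left(-2\right) 98 = -196$)
$\left(a{\left(-8,9 \right)} + 83\right) t = \left(\left(8 - 54\right) + 83\right) \left(-196\right) = \left(-46 + 83\right) \left(-196\right) = 37 \left(-196\right) = -7252$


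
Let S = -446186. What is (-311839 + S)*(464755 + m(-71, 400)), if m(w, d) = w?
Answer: -352242089100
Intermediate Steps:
(-311839 + S)*(464755 + m(-71, 400)) = (-311839 - 446186)*(464755 - 71) = -758025*464684 = -352242089100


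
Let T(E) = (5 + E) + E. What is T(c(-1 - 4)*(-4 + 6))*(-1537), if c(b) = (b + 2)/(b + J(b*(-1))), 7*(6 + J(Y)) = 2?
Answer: -235161/25 ≈ -9406.4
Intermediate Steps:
J(Y) = -40/7 (J(Y) = -6 + (1/7)*2 = -6 + 2/7 = -40/7)
c(b) = (2 + b)/(-40/7 + b) (c(b) = (b + 2)/(b - 40/7) = (2 + b)/(-40/7 + b))
T(E) = 5 + 2*E
T(c(-1 - 4)*(-4 + 6))*(-1537) = (5 + 2*((7*(2 + (-1 - 4))/(-40 + 7*(-1 - 4)))*(-4 + 6)))*(-1537) = (5 + 2*((7*(2 - 5)/(-40 + 7*(-5)))*2))*(-1537) = (5 + 2*((7*(-3)/(-40 - 35))*2))*(-1537) = (5 + 2*((7*(-3)/(-75))*2))*(-1537) = (5 + 2*((7*(-1/75)*(-3))*2))*(-1537) = (5 + 2*((7/25)*2))*(-1537) = (5 + 2*(14/25))*(-1537) = (5 + 28/25)*(-1537) = (153/25)*(-1537) = -235161/25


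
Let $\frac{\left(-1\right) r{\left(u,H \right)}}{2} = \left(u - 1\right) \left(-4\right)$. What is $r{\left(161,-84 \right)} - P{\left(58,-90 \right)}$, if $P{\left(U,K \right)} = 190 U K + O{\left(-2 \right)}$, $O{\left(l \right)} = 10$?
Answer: $993070$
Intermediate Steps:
$r{\left(u,H \right)} = -8 + 8 u$ ($r{\left(u,H \right)} = - 2 \left(u - 1\right) \left(-4\right) = - 2 \left(-1 + u\right) \left(-4\right) = - 2 \left(4 - 4 u\right) = -8 + 8 u$)
$P{\left(U,K \right)} = 10 + 190 K U$ ($P{\left(U,K \right)} = 190 U K + 10 = 190 K U + 10 = 10 + 190 K U$)
$r{\left(161,-84 \right)} - P{\left(58,-90 \right)} = \left(-8 + 8 \cdot 161\right) - \left(10 + 190 \left(-90\right) 58\right) = \left(-8 + 1288\right) - \left(10 - 991800\right) = 1280 - -991790 = 1280 + 991790 = 993070$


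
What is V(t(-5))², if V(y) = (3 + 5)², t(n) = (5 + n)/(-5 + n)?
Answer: 4096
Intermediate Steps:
t(n) = (5 + n)/(-5 + n)
V(y) = 64 (V(y) = 8² = 64)
V(t(-5))² = 64² = 4096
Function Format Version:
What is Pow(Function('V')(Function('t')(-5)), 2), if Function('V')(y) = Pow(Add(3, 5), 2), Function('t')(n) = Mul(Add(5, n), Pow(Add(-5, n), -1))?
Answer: 4096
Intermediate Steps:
Function('t')(n) = Mul(Pow(Add(-5, n), -1), Add(5, n))
Function('V')(y) = 64 (Function('V')(y) = Pow(8, 2) = 64)
Pow(Function('V')(Function('t')(-5)), 2) = Pow(64, 2) = 4096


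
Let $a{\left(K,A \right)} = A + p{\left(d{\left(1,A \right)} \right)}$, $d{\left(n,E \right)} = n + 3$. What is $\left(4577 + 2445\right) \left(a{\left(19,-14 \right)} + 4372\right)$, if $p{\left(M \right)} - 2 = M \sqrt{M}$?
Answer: $30672096$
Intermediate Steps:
$d{\left(n,E \right)} = 3 + n$
$p{\left(M \right)} = 2 + M^{\frac{3}{2}}$ ($p{\left(M \right)} = 2 + M \sqrt{M} = 2 + M^{\frac{3}{2}}$)
$a{\left(K,A \right)} = 10 + A$ ($a{\left(K,A \right)} = A + \left(2 + \left(3 + 1\right)^{\frac{3}{2}}\right) = A + \left(2 + 4^{\frac{3}{2}}\right) = A + \left(2 + 8\right) = A + 10 = 10 + A$)
$\left(4577 + 2445\right) \left(a{\left(19,-14 \right)} + 4372\right) = \left(4577 + 2445\right) \left(\left(10 - 14\right) + 4372\right) = 7022 \left(-4 + 4372\right) = 7022 \cdot 4368 = 30672096$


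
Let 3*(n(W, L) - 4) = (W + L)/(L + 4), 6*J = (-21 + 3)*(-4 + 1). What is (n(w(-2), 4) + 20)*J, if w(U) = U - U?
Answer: 435/2 ≈ 217.50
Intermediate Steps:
J = 9 (J = ((-21 + 3)*(-4 + 1))/6 = (-18*(-3))/6 = (⅙)*54 = 9)
w(U) = 0
n(W, L) = 4 + (L + W)/(3*(4 + L)) (n(W, L) = 4 + ((W + L)/(L + 4))/3 = 4 + ((L + W)/(4 + L))/3 = 4 + (L + W)/(3*(4 + L)))
(n(w(-2), 4) + 20)*J = ((48 + 0 + 13*4)/(3*(4 + 4)) + 20)*9 = ((⅓)*(48 + 0 + 52)/8 + 20)*9 = ((⅓)*(⅛)*100 + 20)*9 = (25/6 + 20)*9 = (145/6)*9 = 435/2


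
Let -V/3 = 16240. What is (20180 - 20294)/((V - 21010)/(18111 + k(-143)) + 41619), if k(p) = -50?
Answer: -2058954/751611029 ≈ -0.0027394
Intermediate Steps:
V = -48720 (V = -3*16240 = -48720)
(20180 - 20294)/((V - 21010)/(18111 + k(-143)) + 41619) = (20180 - 20294)/((-48720 - 21010)/(18111 - 50) + 41619) = -114/(-69730/18061 + 41619) = -114/751611029/18061 = -114*18061/751611029 = -2058954/751611029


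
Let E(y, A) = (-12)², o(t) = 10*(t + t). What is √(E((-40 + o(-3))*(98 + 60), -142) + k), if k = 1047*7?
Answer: √7473 ≈ 86.447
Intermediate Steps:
k = 7329
o(t) = 20*t (o(t) = 10*(2*t) = 20*t)
E(y, A) = 144
√(E((-40 + o(-3))*(98 + 60), -142) + k) = √(144 + 7329) = √7473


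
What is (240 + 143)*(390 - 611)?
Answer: -84643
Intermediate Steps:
(240 + 143)*(390 - 611) = 383*(-221) = -84643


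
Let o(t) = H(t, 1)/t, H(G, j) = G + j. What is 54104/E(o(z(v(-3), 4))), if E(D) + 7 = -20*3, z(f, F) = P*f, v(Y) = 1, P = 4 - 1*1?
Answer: -54104/67 ≈ -807.52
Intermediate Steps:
P = 3 (P = 4 - 1 = 3)
z(f, F) = 3*f
o(t) = (1 + t)/t (o(t) = (t + 1)/t = (1 + t)/t)
E(D) = -67 (E(D) = -7 - 20*3 = -7 - 60 = -67)
54104/E(o(z(v(-3), 4))) = 54104/(-67) = 54104*(-1/67) = -54104/67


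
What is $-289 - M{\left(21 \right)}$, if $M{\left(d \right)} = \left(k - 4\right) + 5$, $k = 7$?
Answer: $-297$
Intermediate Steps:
$M{\left(d \right)} = 8$ ($M{\left(d \right)} = \left(7 - 4\right) + 5 = 3 + 5 = 8$)
$-289 - M{\left(21 \right)} = -289 - 8 = -297$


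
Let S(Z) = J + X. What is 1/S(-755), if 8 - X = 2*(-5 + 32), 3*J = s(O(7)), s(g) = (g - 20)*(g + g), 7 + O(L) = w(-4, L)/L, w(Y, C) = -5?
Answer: 49/4730 ≈ 0.010359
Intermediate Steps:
O(L) = -7 - 5/L
s(g) = 2*g*(-20 + g) (s(g) = (-20 + g)*(2*g) = 2*g*(-20 + g))
J = 6984/49 (J = (2*(-7 - 5/7)*(-20 + (-7 - 5/7)))/3 = (2*(-54/7)*(-20 - 54/7))/3 = (2*(-54/7)*(-194/7))/3 = (1/3)*(20952/49) = 6984/49 ≈ 142.53)
X = -46 (X = 8 - 2*(-5 + 32) = 8 - 2*27 = 8 - 1*54 = 8 - 54 = -46)
S(Z) = 4730/49 (S(Z) = 6984/49 - 46 = 4730/49)
1/S(-755) = 1/(4730/49) = 49/4730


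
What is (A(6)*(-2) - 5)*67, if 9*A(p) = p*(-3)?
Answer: -67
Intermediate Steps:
A(p) = -p/3 (A(p) = (p*(-3))/9 = (-3*p)/9 = -p/3)
(A(6)*(-2) - 5)*67 = (-1/3*6*(-2) - 5)*67 = (-2*(-2) - 5)*67 = (4 - 5)*67 = -1*67 = -67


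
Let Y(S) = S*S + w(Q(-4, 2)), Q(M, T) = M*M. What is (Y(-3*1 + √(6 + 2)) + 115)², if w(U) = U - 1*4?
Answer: 21024 - 3456*√2 ≈ 16136.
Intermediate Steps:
Q(M, T) = M²
w(U) = -4 + U (w(U) = U - 4 = -4 + U)
Y(S) = 12 + S² (Y(S) = S*S + (-4 + (-4)²) = S² + (-4 + 16) = S² + 12 = 12 + S²)
(Y(-3*1 + √(6 + 2)) + 115)² = ((12 + (-3*1 + √(6 + 2))²) + 115)² = ((12 + (-3 + √8)²) + 115)² = ((12 + (-3 + 2*√2)²) + 115)² = (127 + (-3 + 2*√2)²)²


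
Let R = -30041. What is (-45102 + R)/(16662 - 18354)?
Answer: 75143/1692 ≈ 44.411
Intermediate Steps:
(-45102 + R)/(16662 - 18354) = (-45102 - 30041)/(16662 - 18354) = -75143/(-1692) = -75143*(-1/1692) = 75143/1692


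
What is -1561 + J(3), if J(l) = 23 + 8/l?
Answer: -4606/3 ≈ -1535.3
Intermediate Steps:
-1561 + J(3) = -1561 + (23 + 8/3) = -1561 + 77/3 = -4606/3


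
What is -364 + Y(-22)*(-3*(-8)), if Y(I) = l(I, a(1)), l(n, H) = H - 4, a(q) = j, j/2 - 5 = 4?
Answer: -28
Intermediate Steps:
j = 18 (j = 10 + 2*4 = 10 + 8 = 18)
a(q) = 18
l(n, H) = -4 + H
Y(I) = 14 (Y(I) = -4 + 18 = 14)
-364 + Y(-22)*(-3*(-8)) = -364 + 14*(-3*(-8)) = -364 + 14*24 = -364 + 336 = -28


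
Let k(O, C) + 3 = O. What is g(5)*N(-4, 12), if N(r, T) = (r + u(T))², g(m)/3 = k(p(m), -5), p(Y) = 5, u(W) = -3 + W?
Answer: 150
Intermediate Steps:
k(O, C) = -3 + O
g(m) = 6 (g(m) = 3*(-3 + 5) = 3*2 = 6)
N(r, T) = (-3 + T + r)² (N(r, T) = (r + (-3 + T))² = (-3 + T + r)²)
g(5)*N(-4, 12) = 6*(-3 + 12 - 4)² = 6*5² = 6*25 = 150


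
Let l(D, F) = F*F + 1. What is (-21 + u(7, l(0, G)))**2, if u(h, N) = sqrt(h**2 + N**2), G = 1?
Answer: (21 - sqrt(53))**2 ≈ 188.24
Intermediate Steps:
l(D, F) = 1 + F**2 (l(D, F) = F**2 + 1 = 1 + F**2)
u(h, N) = sqrt(N**2 + h**2)
(-21 + u(7, l(0, G)))**2 = (-21 + sqrt((1 + 1**2)**2 + 7**2))**2 = (-21 + sqrt((1 + 1)**2 + 49))**2 = (-21 + sqrt(2**2 + 49))**2 = (-21 + sqrt(4 + 49))**2 = (-21 + sqrt(53))**2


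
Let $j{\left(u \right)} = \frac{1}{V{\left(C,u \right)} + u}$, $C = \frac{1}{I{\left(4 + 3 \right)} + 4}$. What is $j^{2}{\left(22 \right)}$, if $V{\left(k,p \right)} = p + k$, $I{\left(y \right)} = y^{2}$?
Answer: $\frac{2809}{5442889} \approx 0.00051609$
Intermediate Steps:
$C = \frac{1}{53}$ ($C = \frac{1}{\left(4 + 3\right)^{2} + 4} = \frac{1}{7^{2} + 4} = \frac{1}{49 + 4} = \frac{1}{53} \approx 0.018868$)
$V{\left(k,p \right)} = k + p$
$j{\left(u \right)} = \frac{1}{\frac{1}{53} + 2 u}$ ($j{\left(u \right)} = \frac{1}{\left(\frac{1}{53} + u\right) + u} = \frac{1}{\frac{1}{53} + 2 u}$)
$j^{2}{\left(22 \right)} = \left(\frac{53}{1 + 106 \cdot 22}\right)^{2} = \left(\frac{53}{1 + 2332}\right)^{2} = \left(\frac{53}{2333}\right)^{2} = \frac{2809}{5442889}$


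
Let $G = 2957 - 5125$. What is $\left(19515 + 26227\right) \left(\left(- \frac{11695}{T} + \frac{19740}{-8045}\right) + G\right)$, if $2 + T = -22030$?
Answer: $- \frac{1759298043991615}{17724744} \approx -9.9257 \cdot 10^{7}$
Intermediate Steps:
$T = -22032$ ($T = -2 - 22030 = -22032$)
$G = -2168$ ($G = 2957 - 5125 = -2168$)
$\left(19515 + 26227\right) \left(\left(- \frac{11695}{T} + \frac{19740}{-8045}\right) + G\right) = \left(19515 + 26227\right) \left(\left(- \frac{11695}{-22032} + \frac{19740}{-8045}\right) - 2168\right) = 45742 \left(\left(\left(-11695\right) \left(- \frac{1}{22032}\right) + 19740 \left(- \frac{1}{8045}\right)\right) - 2168\right) = 45742 \left(\left(\frac{11695}{22032} - \frac{3948}{1609}\right) - 2168\right) = 45742 \left(- \frac{68165081}{35449488} - 2168\right) = 45742 \left(- \frac{76922655065}{35449488}\right) = - \frac{1759298043991615}{17724744}$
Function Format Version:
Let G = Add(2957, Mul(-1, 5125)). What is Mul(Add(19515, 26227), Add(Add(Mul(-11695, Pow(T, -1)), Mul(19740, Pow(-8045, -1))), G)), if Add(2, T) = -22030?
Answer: Rational(-1759298043991615, 17724744) ≈ -9.9257e+7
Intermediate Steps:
T = -22032 (T = Add(-2, -22030) = -22032)
G = -2168 (G = Add(2957, -5125) = -2168)
Mul(Add(19515, 26227), Add(Add(Mul(-11695, Pow(T, -1)), Mul(19740, Pow(-8045, -1))), G)) = Mul(Add(19515, 26227), Add(Add(Mul(-11695, Pow(-22032, -1)), Mul(19740, Pow(-8045, -1))), -2168)) = Mul(45742, Add(Add(Mul(-11695, Rational(-1, 22032)), Mul(19740, Rational(-1, 8045))), -2168)) = Mul(45742, Add(Add(Rational(11695, 22032), Rational(-3948, 1609)), -2168)) = Mul(45742, Add(Rational(-68165081, 35449488), -2168)) = Mul(45742, Rational(-76922655065, 35449488)) = Rational(-1759298043991615, 17724744)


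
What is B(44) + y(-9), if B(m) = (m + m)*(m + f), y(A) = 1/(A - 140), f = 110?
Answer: 2019247/149 ≈ 13552.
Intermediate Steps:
y(A) = 1/(-140 + A)
B(m) = 2*m*(110 + m) (B(m) = (m + m)*(m + 110) = (2*m)*(110 + m) = 2*m*(110 + m))
B(44) + y(-9) = 2*44*(110 + 44) + 1/(-140 - 9) = 2*44*154 + 1/(-149) = 13552 - 1/149 = 2019247/149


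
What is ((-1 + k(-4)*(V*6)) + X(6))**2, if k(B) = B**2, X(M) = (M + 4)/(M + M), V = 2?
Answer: 1324801/36 ≈ 36800.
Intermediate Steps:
X(M) = (4 + M)/(2*M) (X(M) = (4 + M)/((2*M)) = (4 + M)*(1/(2*M)) = (4 + M)/(2*M))
((-1 + k(-4)*(V*6)) + X(6))**2 = ((-1 + (-4)**2*(2*6)) + (1/2)*(4 + 6)/6)**2 = ((-1 + 16*12) + (1/2)*(1/6)*10)**2 = ((-1 + 192) + 5/6)**2 = (191 + 5/6)**2 = (1151/6)**2 = 1324801/36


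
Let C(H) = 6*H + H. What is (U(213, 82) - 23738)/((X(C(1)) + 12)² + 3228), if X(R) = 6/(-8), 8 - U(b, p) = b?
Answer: -127696/17891 ≈ -7.1374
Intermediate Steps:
U(b, p) = 8 - b
C(H) = 7*H
X(R) = -¾ (X(R) = 6*(-⅛) = -¾)
(U(213, 82) - 23738)/((X(C(1)) + 12)² + 3228) = ((8 - 1*213) - 23738)/((-¾ + 12)² + 3228) = ((8 - 213) - 23738)/((45/4)² + 3228) = (-205 - 23738)/(2025/16 + 3228) = -23943/53673/16 = -23943*16/53673 = -127696/17891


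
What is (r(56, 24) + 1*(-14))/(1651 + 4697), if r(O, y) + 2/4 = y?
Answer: 19/12696 ≈ 0.0014965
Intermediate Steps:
r(O, y) = -½ + y
(r(56, 24) + 1*(-14))/(1651 + 4697) = ((-½ + 24) + 1*(-14))/(1651 + 4697) = (47/2 - 14)/6348 = (19/2)*(1/6348) = 19/12696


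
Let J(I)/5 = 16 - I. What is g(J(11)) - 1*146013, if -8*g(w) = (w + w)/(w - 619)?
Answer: -346926863/2376 ≈ -1.4601e+5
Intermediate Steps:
J(I) = 80 - 5*I (J(I) = 5*(16 - I) = 80 - 5*I)
g(w) = -w/(4*(-619 + w)) (g(w) = -(w + w)/(8*(w - 619)) = -2*w/(8*(-619 + w)) = -w/(4*(-619 + w)))
g(J(11)) - 1*146013 = -(80 - 5*11)/(-2476 + 4*(80 - 5*11)) - 1*146013 = -(80 - 55)/(-2476 + 4*(80 - 55)) - 146013 = -1*25/(-2476 + 4*25) - 146013 = -1*25/(-2476 + 100) - 146013 = -1*25/(-2376) - 146013 = -1*25*(-1/2376) - 146013 = 25/2376 - 146013 = -346926863/2376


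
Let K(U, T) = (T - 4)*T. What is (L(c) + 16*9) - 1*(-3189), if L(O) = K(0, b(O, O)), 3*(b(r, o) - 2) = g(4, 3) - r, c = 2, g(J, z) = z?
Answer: 29962/9 ≈ 3329.1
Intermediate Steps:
b(r, o) = 3 - r/3 (b(r, o) = 2 + (3 - r)/3 = 2 + (1 - r/3) = 3 - r/3)
K(U, T) = T*(-4 + T) (K(U, T) = (-4 + T)*T = T*(-4 + T))
L(O) = (-1 - O/3)*(3 - O/3) (L(O) = (3 - O/3)*(-4 + (3 - O/3)) = (3 - O/3)*(-1 - O/3) = (-1 - O/3)*(3 - O/3))
(L(c) + 16*9) - 1*(-3189) = ((-9 + 2)*(3 + 2)/9 + 16*9) - 1*(-3189) = ((⅑)*(-7)*5 + 144) + 3189 = (-35/9 + 144) + 3189 = 1261/9 + 3189 = 29962/9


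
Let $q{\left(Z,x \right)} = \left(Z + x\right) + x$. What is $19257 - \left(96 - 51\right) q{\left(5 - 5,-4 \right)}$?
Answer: $19617$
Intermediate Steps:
$q{\left(Z,x \right)} = Z + 2 x$
$19257 - \left(96 - 51\right) q{\left(5 - 5,-4 \right)} = 19257 - \left(96 - 51\right) \left(\left(5 - 5\right) + 2 \left(-4\right)\right) = 19257 - 45 \left(\left(5 - 5\right) - 8\right) = 19257 - 45 \left(0 - 8\right) = 19257 - 45 \left(-8\right) = 19257 - -360 = 19257 + 360 = 19617$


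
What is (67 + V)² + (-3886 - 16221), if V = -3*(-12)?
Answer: -9498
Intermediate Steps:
V = 36
(67 + V)² + (-3886 - 16221) = (67 + 36)² + (-3886 - 16221) = 103² - 20107 = 10609 - 20107 = -9498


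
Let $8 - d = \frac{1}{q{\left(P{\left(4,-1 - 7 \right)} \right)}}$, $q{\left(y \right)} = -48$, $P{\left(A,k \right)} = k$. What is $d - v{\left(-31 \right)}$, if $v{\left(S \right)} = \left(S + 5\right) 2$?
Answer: $\frac{2881}{48} \approx 60.021$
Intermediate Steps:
$v{\left(S \right)} = 10 + 2 S$ ($v{\left(S \right)} = \left(5 + S\right) 2 = 10 + 2 S$)
$d = \frac{385}{48}$ ($d = 8 - \frac{1}{-48} = 8 - - \frac{1}{48} = 8 + \frac{1}{48} = \frac{385}{48} \approx 8.0208$)
$d - v{\left(-31 \right)} = \frac{385}{48} - \left(10 + 2 \left(-31\right)\right) = \frac{385}{48} - \left(10 - 62\right) = \frac{385}{48} - -52 = \frac{385}{48} + 52 = \frac{2881}{48}$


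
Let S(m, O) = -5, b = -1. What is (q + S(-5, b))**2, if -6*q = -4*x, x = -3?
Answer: 49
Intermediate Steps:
q = -2 (q = -(-2)*(-3)/3 = -1/6*12 = -2)
(q + S(-5, b))**2 = (-2 - 5)**2 = (-7)**2 = 49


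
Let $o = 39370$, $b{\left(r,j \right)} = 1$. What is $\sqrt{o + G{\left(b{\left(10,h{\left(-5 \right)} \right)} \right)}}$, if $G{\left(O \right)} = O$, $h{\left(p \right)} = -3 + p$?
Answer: $\sqrt{39371} \approx 198.42$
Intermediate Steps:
$\sqrt{o + G{\left(b{\left(10,h{\left(-5 \right)} \right)} \right)}} = \sqrt{39370 + 1} = \sqrt{39371}$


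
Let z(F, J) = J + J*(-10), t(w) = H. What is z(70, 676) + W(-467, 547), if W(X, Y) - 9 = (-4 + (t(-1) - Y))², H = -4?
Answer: 301950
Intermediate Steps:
t(w) = -4
W(X, Y) = 9 + (-8 - Y)² (W(X, Y) = 9 + (-4 + (-4 - Y))² = 9 + (-8 - Y)²)
z(F, J) = -9*J (z(F, J) = J - 10*J = -9*J)
z(70, 676) + W(-467, 547) = -9*676 + (9 + (8 + 547)²) = -6084 + (9 + 555²) = -6084 + (9 + 308025) = -6084 + 308034 = 301950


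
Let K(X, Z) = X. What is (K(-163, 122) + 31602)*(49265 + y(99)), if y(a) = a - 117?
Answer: 1548276433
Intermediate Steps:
y(a) = -117 + a
(K(-163, 122) + 31602)*(49265 + y(99)) = (-163 + 31602)*(49265 + (-117 + 99)) = 31439*(49265 - 18) = 31439*49247 = 1548276433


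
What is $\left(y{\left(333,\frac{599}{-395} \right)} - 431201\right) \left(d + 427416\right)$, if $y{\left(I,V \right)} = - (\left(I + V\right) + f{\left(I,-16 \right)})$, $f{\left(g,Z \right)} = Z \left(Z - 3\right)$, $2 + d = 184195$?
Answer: $- \frac{104325456546299}{395} \approx -2.6412 \cdot 10^{11}$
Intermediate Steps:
$d = 184193$ ($d = -2 + 184195 = 184193$)
$f{\left(g,Z \right)} = Z \left(-3 + Z\right)$
$y{\left(I,V \right)} = -304 - I - V$ ($y{\left(I,V \right)} = - (\left(I + V\right) - 16 \left(-3 - 16\right)) = - (\left(I + V\right) - -304) = - (\left(I + V\right) + 304) = - (304 + I + V) = -304 - I - V$)
$\left(y{\left(333,\frac{599}{-395} \right)} - 431201\right) \left(d + 427416\right) = \left(\left(-304 - 333 - \frac{599}{-395}\right) - 431201\right) \left(184193 + 427416\right) = \left(\left(-304 - 333 - 599 \left(- \frac{1}{395}\right)\right) - 431201\right) 611609 = \left(\left(-304 - 333 - - \frac{599}{395}\right) - 431201\right) 611609 = \left(\left(-304 - 333 + \frac{599}{395}\right) - 431201\right) 611609 = \left(- \frac{251016}{395} - 431201\right) 611609 = \left(- \frac{170575411}{395}\right) 611609 = - \frac{104325456546299}{395}$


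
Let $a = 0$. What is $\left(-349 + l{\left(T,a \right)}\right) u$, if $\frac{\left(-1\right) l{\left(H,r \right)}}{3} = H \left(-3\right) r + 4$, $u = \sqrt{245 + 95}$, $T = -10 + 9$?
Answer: $- 722 \sqrt{85} \approx -6656.5$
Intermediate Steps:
$T = -1$
$u = 2 \sqrt{85}$ ($u = \sqrt{340} = 2 \sqrt{85} \approx 18.439$)
$l{\left(H,r \right)} = -12 + 9 H r$ ($l{\left(H,r \right)} = - 3 \left(H \left(-3\right) r + 4\right) = - 3 \left(- 3 H r + 4\right) = - 3 \left(4 - 3 H r\right) = -12 + 9 H r$)
$\left(-349 + l{\left(T,a \right)}\right) u = \left(-349 - \left(12 + 9 \cdot 0\right)\right) 2 \sqrt{85} = \left(-349 + \left(-12 + 0\right)\right) 2 \sqrt{85} = \left(-349 - 12\right) 2 \sqrt{85} = - 361 \cdot 2 \sqrt{85} = - 722 \sqrt{85}$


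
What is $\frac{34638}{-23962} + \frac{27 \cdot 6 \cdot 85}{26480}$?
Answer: $- \frac{29362875}{31725688} \approx -0.92552$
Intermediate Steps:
$\frac{34638}{-23962} + \frac{27 \cdot 6 \cdot 85}{26480} = 34638 \left(- \frac{1}{23962}\right) + 27 \cdot 510 \cdot \frac{1}{26480} = - \frac{17319}{11981} + 13770 \cdot \frac{1}{26480} = - \frac{17319}{11981} + \frac{1377}{2648} = - \frac{29362875}{31725688}$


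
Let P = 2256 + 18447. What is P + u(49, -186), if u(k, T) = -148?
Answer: 20555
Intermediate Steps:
P = 20703
P + u(49, -186) = 20703 - 148 = 20555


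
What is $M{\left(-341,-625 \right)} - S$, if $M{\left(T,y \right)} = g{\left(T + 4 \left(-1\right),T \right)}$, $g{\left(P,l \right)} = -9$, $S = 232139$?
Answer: $-232148$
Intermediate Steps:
$M{\left(T,y \right)} = -9$
$M{\left(-341,-625 \right)} - S = -9 - 232139 = -232148$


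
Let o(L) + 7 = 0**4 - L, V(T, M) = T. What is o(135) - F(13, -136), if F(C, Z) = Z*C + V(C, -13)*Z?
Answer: 3394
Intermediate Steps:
o(L) = -7 - L (o(L) = -7 + (0**4 - L) = -7 + (0 - L) = -7 - L)
F(C, Z) = 2*C*Z (F(C, Z) = Z*C + C*Z = C*Z + C*Z = 2*C*Z)
o(135) - F(13, -136) = (-7 - 1*135) - 2*13*(-136) = (-7 - 135) - 1*(-3536) = -142 + 3536 = 3394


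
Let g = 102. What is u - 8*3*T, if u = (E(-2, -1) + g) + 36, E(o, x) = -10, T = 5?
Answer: 8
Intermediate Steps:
u = 128 (u = (-10 + 102) + 36 = 92 + 36 = 128)
u - 8*3*T = 128 - 8*3*5 = 128 - 24*5 = 128 - 1*120 = 128 - 120 = 8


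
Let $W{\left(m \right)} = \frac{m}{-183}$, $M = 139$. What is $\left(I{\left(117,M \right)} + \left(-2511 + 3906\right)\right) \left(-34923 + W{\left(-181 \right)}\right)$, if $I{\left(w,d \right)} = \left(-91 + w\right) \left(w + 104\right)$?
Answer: $- \frac{45636188648}{183} \approx -2.4938 \cdot 10^{8}$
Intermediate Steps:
$I{\left(w,d \right)} = \left(-91 + w\right) \left(104 + w\right)$
$W{\left(m \right)} = - \frac{m}{183}$ ($W{\left(m \right)} = m \left(- \frac{1}{183}\right) = - \frac{m}{183}$)
$\left(I{\left(117,M \right)} + \left(-2511 + 3906\right)\right) \left(-34923 + W{\left(-181 \right)}\right) = \left(\left(-9464 + 117^{2} + 13 \cdot 117\right) + \left(-2511 + 3906\right)\right) \left(-34923 - - \frac{181}{183}\right) = \left(\left(-9464 + 13689 + 1521\right) + 1395\right) \left(-34923 + \frac{181}{183}\right) = \left(5746 + 1395\right) \left(- \frac{6390728}{183}\right) = 7141 \left(- \frac{6390728}{183}\right) = - \frac{45636188648}{183}$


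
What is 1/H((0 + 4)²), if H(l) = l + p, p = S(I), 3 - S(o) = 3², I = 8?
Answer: ⅒ ≈ 0.10000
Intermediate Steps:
S(o) = -6 (S(o) = 3 - 1*3² = 3 - 1*9 = 3 - 9 = -6)
p = -6
H(l) = -6 + l (H(l) = l - 6 = -6 + l)
1/H((0 + 4)²) = 1/(-6 + (0 + 4)²) = 1/(-6 + 4²) = 1/(-6 + 16) = 1/10 = ⅒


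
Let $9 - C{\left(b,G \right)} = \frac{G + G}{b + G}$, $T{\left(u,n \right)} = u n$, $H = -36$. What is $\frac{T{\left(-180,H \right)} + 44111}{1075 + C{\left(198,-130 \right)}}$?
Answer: $\frac{860047}{18493} \approx 46.507$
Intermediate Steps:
$T{\left(u,n \right)} = n u$
$C{\left(b,G \right)} = 9 - \frac{2 G}{G + b}$ ($C{\left(b,G \right)} = 9 - \frac{G + G}{b + G} = 9 - \frac{2 G}{G + b}$)
$\frac{T{\left(-180,H \right)} + 44111}{1075 + C{\left(198,-130 \right)}} = \frac{\left(-36\right) \left(-180\right) + 44111}{1075 + \frac{7 \left(-130\right) + 9 \cdot 198}{-130 + 198}} = \frac{6480 + 44111}{1075 + \frac{-910 + 1782}{68}} = \frac{50591}{1075 + \frac{1}{68} \cdot 872} = \frac{50591}{1075 + \frac{218}{17}} = \frac{50591}{\frac{18493}{17}} = 50591 \cdot \frac{17}{18493} = \frac{860047}{18493}$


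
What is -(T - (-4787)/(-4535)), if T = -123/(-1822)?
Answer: 8164109/8262770 ≈ 0.98806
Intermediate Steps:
T = 123/1822 (T = -123*(-1/1822) = 123/1822 ≈ 0.067508)
-(T - (-4787)/(-4535)) = -(123/1822 - (-4787)/(-4535)) = -(123/1822 - (-4787)*(-1)/4535) = -(123/1822 - 1*4787/4535) = -(123/1822 - 4787/4535) = -1*(-8164109/8262770) = 8164109/8262770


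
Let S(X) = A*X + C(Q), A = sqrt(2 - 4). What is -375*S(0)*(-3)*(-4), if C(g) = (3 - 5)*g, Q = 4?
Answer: 36000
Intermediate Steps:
A = I*sqrt(2) (A = sqrt(-2) = I*sqrt(2) ≈ 1.4142*I)
C(g) = -2*g
S(X) = -8 + I*X*sqrt(2) (S(X) = (I*sqrt(2))*X - 2*4 = I*X*sqrt(2) - 8 = -8 + I*X*sqrt(2))
-375*S(0)*(-3)*(-4) = -375*(-8 + I*0*sqrt(2))*(-3)*(-4) = -375*(-8 + 0)*(-3)*(-4) = -375*(-8*(-3))*(-4) = -9000*(-4) = -375*(-96) = 36000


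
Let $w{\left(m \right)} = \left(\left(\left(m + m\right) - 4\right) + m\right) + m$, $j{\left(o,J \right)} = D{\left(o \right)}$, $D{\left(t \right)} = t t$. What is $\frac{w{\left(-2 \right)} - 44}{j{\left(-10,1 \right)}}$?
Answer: $- \frac{14}{25} \approx -0.56$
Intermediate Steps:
$D{\left(t \right)} = t^{2}$
$j{\left(o,J \right)} = o^{2}$
$w{\left(m \right)} = -4 + 4 m$ ($w{\left(m \right)} = \left(\left(2 m - 4\right) + m\right) + m = \left(\left(-4 + 2 m\right) + m\right) + m = \left(-4 + 3 m\right) + m = -4 + 4 m$)
$\frac{w{\left(-2 \right)} - 44}{j{\left(-10,1 \right)}} = \frac{\left(-4 + 4 \left(-2\right)\right) - 44}{\left(-10\right)^{2}} = \frac{\left(-4 - 8\right) - 44}{100} = \left(-12 - 44\right) \frac{1}{100} = \left(-56\right) \frac{1}{100} = - \frac{14}{25}$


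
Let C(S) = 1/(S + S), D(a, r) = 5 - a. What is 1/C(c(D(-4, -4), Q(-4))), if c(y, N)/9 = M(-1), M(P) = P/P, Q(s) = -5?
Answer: 18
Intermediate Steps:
M(P) = 1
c(y, N) = 9 (c(y, N) = 9*1 = 9)
C(S) = 1/(2*S)
1/C(c(D(-4, -4), Q(-4))) = 1/((½)/9) = 1/((½)*(⅑)) = 1/(1/18) = 18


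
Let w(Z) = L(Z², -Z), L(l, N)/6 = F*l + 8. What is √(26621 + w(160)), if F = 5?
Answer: √794669 ≈ 891.44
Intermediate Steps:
L(l, N) = 48 + 30*l (L(l, N) = 6*(5*l + 8) = 6*(8 + 5*l) = 48 + 30*l)
w(Z) = 48 + 30*Z²
√(26621 + w(160)) = √(26621 + (48 + 30*160²)) = √(26621 + (48 + 30*25600)) = √(26621 + (48 + 768000)) = √(26621 + 768048) = √794669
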